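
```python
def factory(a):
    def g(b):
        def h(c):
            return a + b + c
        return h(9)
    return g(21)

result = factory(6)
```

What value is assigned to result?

Step 1: a = 6, b = 21, c = 9 across three nested scopes.
Step 2: h() accesses all three via LEGB rule.
Step 3: result = 6 + 21 + 9 = 36

The answer is 36.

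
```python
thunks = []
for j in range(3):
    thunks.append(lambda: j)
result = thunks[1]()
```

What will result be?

Step 1: The loop creates 3 lambdas, all referencing the same variable j.
Step 2: After the loop, j = 2 (final value).
Step 3: thunks[1]() looks up j at call time and finds 2. This is the late binding gotcha. result = 2

The answer is 2.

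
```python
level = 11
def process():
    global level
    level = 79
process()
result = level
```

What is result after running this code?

Step 1: level = 11 globally.
Step 2: process() declares global level and sets it to 79.
Step 3: After process(), global level = 79. result = 79

The answer is 79.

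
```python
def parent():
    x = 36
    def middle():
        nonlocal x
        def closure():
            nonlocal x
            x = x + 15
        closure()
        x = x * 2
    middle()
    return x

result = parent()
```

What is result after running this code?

Step 1: x = 36.
Step 2: closure() adds 15: x = 36 + 15 = 51.
Step 3: middle() doubles: x = 51 * 2 = 102.
Step 4: result = 102

The answer is 102.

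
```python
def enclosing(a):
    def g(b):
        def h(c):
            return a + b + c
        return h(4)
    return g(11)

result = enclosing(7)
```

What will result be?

Step 1: a = 7, b = 11, c = 4 across three nested scopes.
Step 2: h() accesses all three via LEGB rule.
Step 3: result = 7 + 11 + 4 = 22

The answer is 22.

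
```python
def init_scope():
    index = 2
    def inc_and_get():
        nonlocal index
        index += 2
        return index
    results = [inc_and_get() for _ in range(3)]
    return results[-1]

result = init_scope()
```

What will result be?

Step 1: index = 2.
Step 2: Three calls to inc_and_get(), each adding 2.
Step 3: Last value = 2 + 2 * 3 = 8

The answer is 8.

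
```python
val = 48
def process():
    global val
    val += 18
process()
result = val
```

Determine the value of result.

Step 1: val = 48 globally.
Step 2: process() modifies global val: val += 18 = 66.
Step 3: result = 66

The answer is 66.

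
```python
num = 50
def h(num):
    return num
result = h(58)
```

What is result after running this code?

Step 1: Global num = 50.
Step 2: h(58) takes parameter num = 58, which shadows the global.
Step 3: result = 58

The answer is 58.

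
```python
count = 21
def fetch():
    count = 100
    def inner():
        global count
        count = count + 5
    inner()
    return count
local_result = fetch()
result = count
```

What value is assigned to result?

Step 1: Global count = 21. fetch() creates local count = 100.
Step 2: inner() declares global count and adds 5: global count = 21 + 5 = 26.
Step 3: fetch() returns its local count = 100 (unaffected by inner).
Step 4: result = global count = 26

The answer is 26.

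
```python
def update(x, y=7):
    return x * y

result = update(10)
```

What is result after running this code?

Step 1: update(10) uses default y = 7.
Step 2: Returns 10 * 7 = 70.
Step 3: result = 70

The answer is 70.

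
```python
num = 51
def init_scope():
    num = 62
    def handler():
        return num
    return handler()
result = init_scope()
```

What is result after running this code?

Step 1: num = 51 globally, but init_scope() defines num = 62 locally.
Step 2: handler() looks up num. Not in local scope, so checks enclosing scope (init_scope) and finds num = 62.
Step 3: result = 62

The answer is 62.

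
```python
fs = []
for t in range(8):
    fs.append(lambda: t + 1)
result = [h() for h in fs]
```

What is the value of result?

Step 1: All lambdas capture t by reference. After the loop, t = 7.
Step 2: Each call returns 7 + 1 = 8.
Step 3: result = [8, 8, 8, 8, 8, 8, 8, 8]

The answer is [8, 8, 8, 8, 8, 8, 8, 8].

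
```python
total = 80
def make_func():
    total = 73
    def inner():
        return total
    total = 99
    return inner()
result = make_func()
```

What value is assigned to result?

Step 1: make_func() sets total = 73, then later total = 99.
Step 2: inner() is called after total is reassigned to 99. Closures capture variables by reference, not by value.
Step 3: result = 99

The answer is 99.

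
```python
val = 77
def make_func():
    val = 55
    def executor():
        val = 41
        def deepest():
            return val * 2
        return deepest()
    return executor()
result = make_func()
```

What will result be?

Step 1: deepest() looks up val through LEGB: not local, finds val = 41 in enclosing executor().
Step 2: Returns 41 * 2 = 82.
Step 3: result = 82

The answer is 82.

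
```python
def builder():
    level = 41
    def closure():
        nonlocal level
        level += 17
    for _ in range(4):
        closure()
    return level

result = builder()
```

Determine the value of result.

Step 1: level = 41.
Step 2: closure() is called 4 times in a loop, each adding 17 via nonlocal.
Step 3: level = 41 + 17 * 4 = 109

The answer is 109.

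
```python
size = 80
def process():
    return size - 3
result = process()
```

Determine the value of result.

Step 1: size = 80 is defined globally.
Step 2: process() looks up size from global scope = 80, then computes 80 - 3 = 77.
Step 3: result = 77

The answer is 77.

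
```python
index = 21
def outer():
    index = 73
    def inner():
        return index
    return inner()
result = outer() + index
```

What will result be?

Step 1: Global index = 21. outer() shadows with index = 73.
Step 2: inner() returns enclosing index = 73. outer() = 73.
Step 3: result = 73 + global index (21) = 94

The answer is 94.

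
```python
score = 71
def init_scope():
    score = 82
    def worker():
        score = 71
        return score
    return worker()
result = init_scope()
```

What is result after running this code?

Step 1: Three scopes define score: global (71), init_scope (82), worker (71).
Step 2: worker() has its own local score = 71, which shadows both enclosing and global.
Step 3: result = 71 (local wins in LEGB)

The answer is 71.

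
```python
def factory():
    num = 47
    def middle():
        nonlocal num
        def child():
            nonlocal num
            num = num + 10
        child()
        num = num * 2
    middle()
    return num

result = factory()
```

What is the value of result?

Step 1: num = 47.
Step 2: child() adds 10: num = 47 + 10 = 57.
Step 3: middle() doubles: num = 57 * 2 = 114.
Step 4: result = 114

The answer is 114.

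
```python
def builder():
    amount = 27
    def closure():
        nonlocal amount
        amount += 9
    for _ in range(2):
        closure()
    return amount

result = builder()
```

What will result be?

Step 1: amount = 27.
Step 2: closure() is called 2 times in a loop, each adding 9 via nonlocal.
Step 3: amount = 27 + 9 * 2 = 45

The answer is 45.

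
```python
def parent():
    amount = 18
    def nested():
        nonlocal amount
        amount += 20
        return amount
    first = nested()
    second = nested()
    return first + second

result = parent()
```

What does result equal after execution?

Step 1: amount starts at 18.
Step 2: First call: amount = 18 + 20 = 38, returns 38.
Step 3: Second call: amount = 38 + 20 = 58, returns 58.
Step 4: result = 38 + 58 = 96

The answer is 96.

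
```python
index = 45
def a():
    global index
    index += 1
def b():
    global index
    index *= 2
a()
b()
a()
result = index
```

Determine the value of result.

Step 1: index = 45.
Step 2: a(): index = 45 + 1 = 46.
Step 3: b(): index = 46 * 2 = 92.
Step 4: a(): index = 92 + 1 = 93

The answer is 93.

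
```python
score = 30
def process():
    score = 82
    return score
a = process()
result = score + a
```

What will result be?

Step 1: Global score = 30. process() returns local score = 82.
Step 2: a = 82. Global score still = 30.
Step 3: result = 30 + 82 = 112

The answer is 112.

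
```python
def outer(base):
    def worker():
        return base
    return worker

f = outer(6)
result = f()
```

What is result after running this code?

Step 1: outer(6) creates closure capturing base = 6.
Step 2: f() returns the captured base = 6.
Step 3: result = 6

The answer is 6.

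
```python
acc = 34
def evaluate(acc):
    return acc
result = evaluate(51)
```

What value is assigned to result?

Step 1: Global acc = 34.
Step 2: evaluate(51) takes parameter acc = 51, which shadows the global.
Step 3: result = 51

The answer is 51.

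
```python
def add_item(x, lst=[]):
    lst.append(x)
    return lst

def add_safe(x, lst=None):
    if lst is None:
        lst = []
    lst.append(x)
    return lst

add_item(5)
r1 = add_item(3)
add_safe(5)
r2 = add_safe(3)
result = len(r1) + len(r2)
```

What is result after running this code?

Step 1: add_item shares mutable default: after 2 calls, lst = [5, 3], len = 2.
Step 2: add_safe creates fresh list each time: r2 = [3], len = 1.
Step 3: result = 2 + 1 = 3

The answer is 3.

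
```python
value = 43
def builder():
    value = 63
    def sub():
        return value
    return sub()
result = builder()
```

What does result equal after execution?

Step 1: value = 43 globally, but builder() defines value = 63 locally.
Step 2: sub() looks up value. Not in local scope, so checks enclosing scope (builder) and finds value = 63.
Step 3: result = 63

The answer is 63.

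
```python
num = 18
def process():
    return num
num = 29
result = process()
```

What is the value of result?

Step 1: num is first set to 18, then reassigned to 29.
Step 2: process() is called after the reassignment, so it looks up the current global num = 29.
Step 3: result = 29

The answer is 29.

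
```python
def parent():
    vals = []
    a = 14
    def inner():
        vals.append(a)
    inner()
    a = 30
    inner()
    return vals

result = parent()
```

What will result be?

Step 1: a = 14. inner() appends current a to vals.
Step 2: First inner(): appends 14. Then a = 30.
Step 3: Second inner(): appends 30 (closure sees updated a). result = [14, 30]

The answer is [14, 30].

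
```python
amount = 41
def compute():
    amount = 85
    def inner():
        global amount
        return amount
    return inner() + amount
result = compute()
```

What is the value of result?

Step 1: Global amount = 41. compute() shadows with local amount = 85.
Step 2: inner() uses global keyword, so inner() returns global amount = 41.
Step 3: compute() returns 41 + 85 = 126

The answer is 126.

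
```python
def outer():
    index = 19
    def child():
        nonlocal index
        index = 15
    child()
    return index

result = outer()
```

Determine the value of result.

Step 1: outer() sets index = 19.
Step 2: child() uses nonlocal to reassign index = 15.
Step 3: result = 15

The answer is 15.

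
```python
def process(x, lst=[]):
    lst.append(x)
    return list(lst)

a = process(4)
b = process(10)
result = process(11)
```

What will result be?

Step 1: Default list is shared. list() creates copies for return values.
Step 2: Internal list grows: [4] -> [4, 10] -> [4, 10, 11].
Step 3: result = [4, 10, 11]

The answer is [4, 10, 11].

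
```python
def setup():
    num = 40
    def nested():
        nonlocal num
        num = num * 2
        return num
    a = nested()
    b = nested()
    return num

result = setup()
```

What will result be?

Step 1: num starts at 40.
Step 2: First nested(): num = 40 * 2 = 80.
Step 3: Second nested(): num = 80 * 2 = 160.
Step 4: result = 160

The answer is 160.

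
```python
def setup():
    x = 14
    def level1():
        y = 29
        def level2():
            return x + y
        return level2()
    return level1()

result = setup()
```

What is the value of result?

Step 1: x = 14 in setup. y = 29 in level1.
Step 2: level2() reads x = 14 and y = 29 from enclosing scopes.
Step 3: result = 14 + 29 = 43

The answer is 43.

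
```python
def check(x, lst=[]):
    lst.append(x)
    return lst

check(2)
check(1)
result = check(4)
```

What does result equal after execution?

Step 1: Mutable default argument gotcha! The list [] is created once.
Step 2: Each call appends to the SAME list: [2], [2, 1], [2, 1, 4].
Step 3: result = [2, 1, 4]

The answer is [2, 1, 4].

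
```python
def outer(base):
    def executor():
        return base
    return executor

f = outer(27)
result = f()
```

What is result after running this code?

Step 1: outer(27) creates closure capturing base = 27.
Step 2: f() returns the captured base = 27.
Step 3: result = 27

The answer is 27.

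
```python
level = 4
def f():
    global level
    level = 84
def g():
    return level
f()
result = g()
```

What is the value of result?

Step 1: level = 4.
Step 2: f() sets global level = 84.
Step 3: g() reads global level = 84. result = 84

The answer is 84.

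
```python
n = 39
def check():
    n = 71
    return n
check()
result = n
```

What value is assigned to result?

Step 1: n = 39 globally.
Step 2: check() creates a LOCAL n = 71 (no global keyword!).
Step 3: The global n is unchanged. result = 39

The answer is 39.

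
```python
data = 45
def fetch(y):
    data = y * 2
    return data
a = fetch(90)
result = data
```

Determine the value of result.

Step 1: Global data = 45.
Step 2: fetch(90) creates local data = 90 * 2 = 180.
Step 3: Global data unchanged because no global keyword. result = 45

The answer is 45.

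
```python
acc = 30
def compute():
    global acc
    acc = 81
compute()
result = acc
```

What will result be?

Step 1: acc = 30 globally.
Step 2: compute() declares global acc and sets it to 81.
Step 3: After compute(), global acc = 81. result = 81

The answer is 81.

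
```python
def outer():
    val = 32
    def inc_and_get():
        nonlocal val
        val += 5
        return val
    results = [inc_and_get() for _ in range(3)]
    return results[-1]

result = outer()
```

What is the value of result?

Step 1: val = 32.
Step 2: Three calls to inc_and_get(), each adding 5.
Step 3: Last value = 32 + 5 * 3 = 47

The answer is 47.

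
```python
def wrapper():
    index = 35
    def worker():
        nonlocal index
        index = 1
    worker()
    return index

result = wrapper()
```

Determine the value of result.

Step 1: wrapper() sets index = 35.
Step 2: worker() uses nonlocal to reassign index = 1.
Step 3: result = 1

The answer is 1.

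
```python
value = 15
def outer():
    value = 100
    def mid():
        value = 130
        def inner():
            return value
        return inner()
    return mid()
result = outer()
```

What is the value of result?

Step 1: Three levels of shadowing: global 15, outer 100, mid 130.
Step 2: inner() finds value = 130 in enclosing mid() scope.
Step 3: result = 130

The answer is 130.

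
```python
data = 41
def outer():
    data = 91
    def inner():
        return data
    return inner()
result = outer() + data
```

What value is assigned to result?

Step 1: Global data = 41. outer() shadows with data = 91.
Step 2: inner() returns enclosing data = 91. outer() = 91.
Step 3: result = 91 + global data (41) = 132

The answer is 132.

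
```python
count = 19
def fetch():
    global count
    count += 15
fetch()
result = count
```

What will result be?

Step 1: count = 19 globally.
Step 2: fetch() modifies global count: count += 15 = 34.
Step 3: result = 34

The answer is 34.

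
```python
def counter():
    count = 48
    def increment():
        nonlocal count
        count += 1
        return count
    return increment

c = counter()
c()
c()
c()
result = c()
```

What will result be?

Step 1: counter() creates closure with count = 48.
Step 2: Each c() call increments count via nonlocal. After 4 calls: 48 + 4 = 52.
Step 3: result = 52

The answer is 52.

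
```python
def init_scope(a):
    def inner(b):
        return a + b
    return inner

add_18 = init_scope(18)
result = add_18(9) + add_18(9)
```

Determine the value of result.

Step 1: add_18 captures a = 18.
Step 2: add_18(9) = 18 + 9 = 27, called twice.
Step 3: result = 27 + 27 = 54

The answer is 54.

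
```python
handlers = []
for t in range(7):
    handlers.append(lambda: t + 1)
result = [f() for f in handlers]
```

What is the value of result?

Step 1: All lambdas capture t by reference. After the loop, t = 6.
Step 2: Each call returns 6 + 1 = 7.
Step 3: result = [7, 7, 7, 7, 7, 7, 7]

The answer is [7, 7, 7, 7, 7, 7, 7].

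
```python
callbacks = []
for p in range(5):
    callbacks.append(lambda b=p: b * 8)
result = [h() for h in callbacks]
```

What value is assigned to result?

Step 1: Default arg b=p captures p at each iteration.
Step 2: callbacks[k] has b defaulting to k, returns k * 8.
Step 3: result = [0, 8, 16, 24, 32]

The answer is [0, 8, 16, 24, 32].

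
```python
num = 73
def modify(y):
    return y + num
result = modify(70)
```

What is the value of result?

Step 1: num = 73 is defined globally.
Step 2: modify(70) uses parameter y = 70 and looks up num from global scope = 73.
Step 3: result = 70 + 73 = 143

The answer is 143.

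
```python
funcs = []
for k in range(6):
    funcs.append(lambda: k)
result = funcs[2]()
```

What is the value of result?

Step 1: The loop creates 6 lambdas, all referencing the same variable k.
Step 2: After the loop, k = 5 (final value).
Step 3: funcs[2]() looks up k at call time and finds 5. This is the late binding gotcha. result = 5

The answer is 5.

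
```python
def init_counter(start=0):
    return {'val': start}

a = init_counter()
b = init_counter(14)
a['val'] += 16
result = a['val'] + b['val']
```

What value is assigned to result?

Step 1: init_counter() returns a new dict each call (immutable default 0).
Step 2: a = {'val': 0}, b = {'val': 14}.
Step 3: a['val'] += 16 = 16. result = 16 + 14 = 30

The answer is 30.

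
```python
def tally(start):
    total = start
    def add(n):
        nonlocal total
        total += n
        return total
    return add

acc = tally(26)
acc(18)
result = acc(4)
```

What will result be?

Step 1: tally(26) creates closure with total = 26.
Step 2: First acc(18): total = 26 + 18 = 44.
Step 3: Second acc(4): total = 44 + 4 = 48. result = 48

The answer is 48.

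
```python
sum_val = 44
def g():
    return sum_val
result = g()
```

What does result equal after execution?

Step 1: sum_val = 44 is defined in the global scope.
Step 2: g() looks up sum_val. No local sum_val exists, so Python checks the global scope via LEGB rule and finds sum_val = 44.
Step 3: result = 44

The answer is 44.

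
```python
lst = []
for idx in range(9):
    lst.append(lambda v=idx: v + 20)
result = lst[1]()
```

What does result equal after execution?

Step 1: Default argument v=idx captures idx's value at definition time.
Step 2: lst[1] was defined when idx = 1, so v defaults to 1.
Step 3: result = 1 + 20 = 21 (default arg fixes the late binding issue)

The answer is 21.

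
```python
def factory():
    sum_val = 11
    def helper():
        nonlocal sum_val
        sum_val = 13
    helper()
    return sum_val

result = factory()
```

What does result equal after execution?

Step 1: factory() sets sum_val = 11.
Step 2: helper() uses nonlocal to reassign sum_val = 13.
Step 3: result = 13

The answer is 13.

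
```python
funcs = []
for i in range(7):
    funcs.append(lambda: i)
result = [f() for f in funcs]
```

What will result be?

Step 1: All 7 lambdas share the same variable i.
Step 2: After the loop, i = 6.
Step 3: Each call returns 6. result = [6, 6, 6, 6, 6, 6, 6]

The answer is [6, 6, 6, 6, 6, 6, 6].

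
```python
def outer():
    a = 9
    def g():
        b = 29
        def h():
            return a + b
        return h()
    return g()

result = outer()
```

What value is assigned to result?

Step 1: outer() defines a = 9. g() defines b = 29.
Step 2: h() accesses both from enclosing scopes: a = 9, b = 29.
Step 3: result = 9 + 29 = 38

The answer is 38.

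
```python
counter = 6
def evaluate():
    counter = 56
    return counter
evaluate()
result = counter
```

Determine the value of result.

Step 1: counter = 6 globally.
Step 2: evaluate() creates a LOCAL counter = 56 (no global keyword!).
Step 3: The global counter is unchanged. result = 6

The answer is 6.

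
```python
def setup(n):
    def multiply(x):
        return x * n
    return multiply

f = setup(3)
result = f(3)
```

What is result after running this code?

Step 1: setup(3) returns multiply closure with n = 3.
Step 2: f(3) computes 3 * 3 = 9.
Step 3: result = 9

The answer is 9.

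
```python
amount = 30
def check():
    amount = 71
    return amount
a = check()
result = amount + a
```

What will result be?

Step 1: Global amount = 30. check() returns local amount = 71.
Step 2: a = 71. Global amount still = 30.
Step 3: result = 30 + 71 = 101

The answer is 101.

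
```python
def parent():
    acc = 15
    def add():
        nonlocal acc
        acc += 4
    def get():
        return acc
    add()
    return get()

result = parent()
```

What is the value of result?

Step 1: acc = 15. add() modifies it via nonlocal, get() reads it.
Step 2: add() makes acc = 15 + 4 = 19.
Step 3: get() returns 19. result = 19

The answer is 19.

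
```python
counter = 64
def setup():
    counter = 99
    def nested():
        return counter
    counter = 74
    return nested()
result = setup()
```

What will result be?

Step 1: setup() sets counter = 99, then later counter = 74.
Step 2: nested() is called after counter is reassigned to 74. Closures capture variables by reference, not by value.
Step 3: result = 74

The answer is 74.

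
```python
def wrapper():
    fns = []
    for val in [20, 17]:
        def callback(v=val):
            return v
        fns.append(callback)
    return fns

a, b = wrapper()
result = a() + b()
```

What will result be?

Step 1: Default argument v=val captures val at each iteration.
Step 2: a() returns 20 (captured at first iteration), b() returns 17 (captured at second).
Step 3: result = 20 + 17 = 37

The answer is 37.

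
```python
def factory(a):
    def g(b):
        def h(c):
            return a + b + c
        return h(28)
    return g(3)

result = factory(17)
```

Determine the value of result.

Step 1: a = 17, b = 3, c = 28 across three nested scopes.
Step 2: h() accesses all three via LEGB rule.
Step 3: result = 17 + 3 + 28 = 48

The answer is 48.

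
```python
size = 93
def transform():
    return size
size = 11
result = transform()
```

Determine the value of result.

Step 1: size is first set to 93, then reassigned to 11.
Step 2: transform() is called after the reassignment, so it looks up the current global size = 11.
Step 3: result = 11

The answer is 11.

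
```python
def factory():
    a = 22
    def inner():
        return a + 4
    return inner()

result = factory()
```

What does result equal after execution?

Step 1: factory() defines a = 22.
Step 2: inner() reads a = 22 from enclosing scope, returns 22 + 4 = 26.
Step 3: result = 26

The answer is 26.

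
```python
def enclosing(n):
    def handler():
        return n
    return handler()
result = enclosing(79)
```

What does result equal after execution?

Step 1: enclosing(79) binds parameter n = 79.
Step 2: handler() looks up n in enclosing scope and finds the parameter n = 79.
Step 3: result = 79

The answer is 79.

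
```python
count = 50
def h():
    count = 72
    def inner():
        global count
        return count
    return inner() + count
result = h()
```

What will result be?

Step 1: Global count = 50. h() shadows with local count = 72.
Step 2: inner() uses global keyword, so inner() returns global count = 50.
Step 3: h() returns 50 + 72 = 122

The answer is 122.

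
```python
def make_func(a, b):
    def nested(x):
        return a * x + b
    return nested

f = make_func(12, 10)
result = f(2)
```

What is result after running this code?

Step 1: make_func(12, 10) captures a = 12, b = 10.
Step 2: f(2) computes 12 * 2 + 10 = 34.
Step 3: result = 34

The answer is 34.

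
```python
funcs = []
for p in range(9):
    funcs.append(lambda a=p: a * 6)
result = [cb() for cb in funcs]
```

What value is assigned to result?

Step 1: Default arg a=p captures p at each iteration.
Step 2: funcs[k] has a defaulting to k, returns k * 6.
Step 3: result = [0, 6, 12, 18, 24, 30, 36, 42, 48]

The answer is [0, 6, 12, 18, 24, 30, 36, 42, 48].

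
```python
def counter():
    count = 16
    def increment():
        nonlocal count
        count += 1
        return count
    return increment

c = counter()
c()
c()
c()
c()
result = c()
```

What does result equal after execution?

Step 1: counter() creates closure with count = 16.
Step 2: Each c() call increments count via nonlocal. After 5 calls: 16 + 5 = 21.
Step 3: result = 21

The answer is 21.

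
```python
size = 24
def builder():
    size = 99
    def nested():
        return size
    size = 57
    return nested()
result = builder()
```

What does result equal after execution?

Step 1: builder() sets size = 99, then later size = 57.
Step 2: nested() is called after size is reassigned to 57. Closures capture variables by reference, not by value.
Step 3: result = 57

The answer is 57.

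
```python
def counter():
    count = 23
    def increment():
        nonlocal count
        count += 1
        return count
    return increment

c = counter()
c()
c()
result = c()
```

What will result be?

Step 1: counter() creates closure with count = 23.
Step 2: Each c() call increments count via nonlocal. After 3 calls: 23 + 3 = 26.
Step 3: result = 26

The answer is 26.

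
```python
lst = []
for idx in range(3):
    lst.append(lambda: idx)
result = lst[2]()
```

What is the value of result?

Step 1: The loop creates 3 lambdas, all referencing the same variable idx.
Step 2: After the loop, idx = 2 (final value).
Step 3: lst[2]() looks up idx at call time and finds 2. This is the late binding gotcha. result = 2

The answer is 2.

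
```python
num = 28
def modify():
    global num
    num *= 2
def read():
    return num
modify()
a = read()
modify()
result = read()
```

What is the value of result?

Step 1: num = 28.
Step 2: First modify(): num = 28 * 2 = 56.
Step 3: Second modify(): num = 56 * 2 = 112.
Step 4: read() returns 112

The answer is 112.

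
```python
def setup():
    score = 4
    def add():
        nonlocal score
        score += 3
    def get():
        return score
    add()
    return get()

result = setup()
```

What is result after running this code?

Step 1: score = 4. add() modifies it via nonlocal, get() reads it.
Step 2: add() makes score = 4 + 3 = 7.
Step 3: get() returns 7. result = 7

The answer is 7.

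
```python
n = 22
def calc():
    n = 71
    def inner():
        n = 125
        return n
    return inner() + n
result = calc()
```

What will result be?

Step 1: calc() has local n = 71. inner() has local n = 125.
Step 2: inner() returns its local n = 125.
Step 3: calc() returns 125 + its own n (71) = 196

The answer is 196.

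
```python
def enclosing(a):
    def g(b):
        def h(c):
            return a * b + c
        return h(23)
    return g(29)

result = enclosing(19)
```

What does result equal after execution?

Step 1: a = 19, b = 29, c = 23.
Step 2: h() computes a * b + c = 19 * 29 + 23 = 574.
Step 3: result = 574

The answer is 574.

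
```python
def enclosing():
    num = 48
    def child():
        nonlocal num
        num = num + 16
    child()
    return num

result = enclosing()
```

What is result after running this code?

Step 1: enclosing() sets num = 48.
Step 2: child() uses nonlocal to modify num in enclosing's scope: num = 48 + 16 = 64.
Step 3: enclosing() returns the modified num = 64

The answer is 64.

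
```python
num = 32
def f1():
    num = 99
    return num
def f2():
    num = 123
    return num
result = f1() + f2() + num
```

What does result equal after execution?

Step 1: Each function shadows global num with its own local.
Step 2: f1() returns 99, f2() returns 123.
Step 3: Global num = 32 is unchanged. result = 99 + 123 + 32 = 254

The answer is 254.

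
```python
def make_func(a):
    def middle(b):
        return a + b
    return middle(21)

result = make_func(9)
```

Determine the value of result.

Step 1: make_func(9) passes a = 9.
Step 2: middle(21) has b = 21, reads a = 9 from enclosing.
Step 3: result = 9 + 21 = 30

The answer is 30.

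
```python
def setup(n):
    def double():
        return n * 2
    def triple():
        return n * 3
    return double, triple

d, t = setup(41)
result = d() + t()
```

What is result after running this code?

Step 1: Both closures capture the same n = 41.
Step 2: d() = 41 * 2 = 82, t() = 41 * 3 = 123.
Step 3: result = 82 + 123 = 205

The answer is 205.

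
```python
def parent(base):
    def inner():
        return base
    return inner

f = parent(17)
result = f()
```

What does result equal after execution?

Step 1: parent(17) creates closure capturing base = 17.
Step 2: f() returns the captured base = 17.
Step 3: result = 17

The answer is 17.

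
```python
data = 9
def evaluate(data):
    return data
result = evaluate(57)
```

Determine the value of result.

Step 1: Global data = 9.
Step 2: evaluate(57) takes parameter data = 57, which shadows the global.
Step 3: result = 57

The answer is 57.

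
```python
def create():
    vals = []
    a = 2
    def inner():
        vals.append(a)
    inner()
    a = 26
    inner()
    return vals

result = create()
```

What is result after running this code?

Step 1: a = 2. inner() appends current a to vals.
Step 2: First inner(): appends 2. Then a = 26.
Step 3: Second inner(): appends 26 (closure sees updated a). result = [2, 26]

The answer is [2, 26].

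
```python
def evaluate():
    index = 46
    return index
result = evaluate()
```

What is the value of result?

Step 1: evaluate() defines index = 46 in its local scope.
Step 2: return index finds the local variable index = 46.
Step 3: result = 46

The answer is 46.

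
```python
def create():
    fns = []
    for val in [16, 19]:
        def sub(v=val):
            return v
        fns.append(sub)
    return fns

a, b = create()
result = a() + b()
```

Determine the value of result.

Step 1: Default argument v=val captures val at each iteration.
Step 2: a() returns 16 (captured at first iteration), b() returns 19 (captured at second).
Step 3: result = 16 + 19 = 35

The answer is 35.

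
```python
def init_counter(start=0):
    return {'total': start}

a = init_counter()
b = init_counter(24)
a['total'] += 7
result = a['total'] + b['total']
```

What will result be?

Step 1: init_counter() returns a new dict each call (immutable default 0).
Step 2: a = {'total': 0}, b = {'total': 24}.
Step 3: a['total'] += 7 = 7. result = 7 + 24 = 31

The answer is 31.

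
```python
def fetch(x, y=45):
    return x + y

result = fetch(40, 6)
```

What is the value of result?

Step 1: fetch(40, 6) overrides default y with 6.
Step 2: Returns 40 + 6 = 46.
Step 3: result = 46

The answer is 46.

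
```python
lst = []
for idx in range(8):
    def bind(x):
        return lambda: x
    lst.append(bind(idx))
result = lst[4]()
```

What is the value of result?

Step 1: bind(idx) creates a new scope capturing x = idx at call time.
Step 2: lst[4] = bind(4), so its lambda captures x = 4.
Step 3: result = 4 (closure factory fixes late binding)

The answer is 4.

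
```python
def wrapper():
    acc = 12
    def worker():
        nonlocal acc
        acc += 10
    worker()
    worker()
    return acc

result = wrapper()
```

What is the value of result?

Step 1: acc starts at 12.
Step 2: worker() is called 2 times, each adding 10.
Step 3: acc = 12 + 10 * 2 = 32

The answer is 32.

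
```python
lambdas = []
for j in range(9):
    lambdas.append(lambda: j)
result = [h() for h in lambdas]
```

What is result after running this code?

Step 1: All 9 lambdas share the same variable j.
Step 2: After the loop, j = 8.
Step 3: Each call returns 8. result = [8, 8, 8, 8, 8, 8, 8, 8, 8]

The answer is [8, 8, 8, 8, 8, 8, 8, 8, 8].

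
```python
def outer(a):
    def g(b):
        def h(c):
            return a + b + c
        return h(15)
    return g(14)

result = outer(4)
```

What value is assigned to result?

Step 1: a = 4, b = 14, c = 15 across three nested scopes.
Step 2: h() accesses all three via LEGB rule.
Step 3: result = 4 + 14 + 15 = 33

The answer is 33.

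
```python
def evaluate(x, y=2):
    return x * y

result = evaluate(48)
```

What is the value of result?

Step 1: evaluate(48) uses default y = 2.
Step 2: Returns 48 * 2 = 96.
Step 3: result = 96

The answer is 96.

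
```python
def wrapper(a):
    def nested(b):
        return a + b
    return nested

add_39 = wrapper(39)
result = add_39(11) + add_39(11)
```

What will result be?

Step 1: add_39 captures a = 39.
Step 2: add_39(11) = 39 + 11 = 50, called twice.
Step 3: result = 50 + 50 = 100

The answer is 100.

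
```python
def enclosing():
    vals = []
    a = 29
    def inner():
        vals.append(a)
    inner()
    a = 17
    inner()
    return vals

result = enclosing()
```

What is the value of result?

Step 1: a = 29. inner() appends current a to vals.
Step 2: First inner(): appends 29. Then a = 17.
Step 3: Second inner(): appends 17 (closure sees updated a). result = [29, 17]

The answer is [29, 17].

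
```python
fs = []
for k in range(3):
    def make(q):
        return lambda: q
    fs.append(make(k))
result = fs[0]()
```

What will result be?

Step 1: make(k) creates a new scope capturing q = k at call time.
Step 2: fs[0] = make(0), so its lambda captures q = 0.
Step 3: result = 0 (closure factory fixes late binding)

The answer is 0.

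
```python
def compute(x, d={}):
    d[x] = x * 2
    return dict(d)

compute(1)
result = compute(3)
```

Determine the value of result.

Step 1: Mutable default dict is shared across calls.
Step 2: First call adds 1: 2. Second call adds 3: 6.
Step 3: result = {1: 2, 3: 6}

The answer is {1: 2, 3: 6}.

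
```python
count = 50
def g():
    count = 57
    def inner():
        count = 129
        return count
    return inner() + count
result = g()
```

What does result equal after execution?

Step 1: g() has local count = 57. inner() has local count = 129.
Step 2: inner() returns its local count = 129.
Step 3: g() returns 129 + its own count (57) = 186

The answer is 186.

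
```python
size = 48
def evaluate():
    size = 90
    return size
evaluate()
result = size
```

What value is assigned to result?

Step 1: Global size = 48.
Step 2: evaluate() creates local size = 90 (shadow, not modification).
Step 3: After evaluate() returns, global size is unchanged. result = 48

The answer is 48.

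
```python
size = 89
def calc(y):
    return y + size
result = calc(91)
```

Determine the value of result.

Step 1: size = 89 is defined globally.
Step 2: calc(91) uses parameter y = 91 and looks up size from global scope = 89.
Step 3: result = 91 + 89 = 180

The answer is 180.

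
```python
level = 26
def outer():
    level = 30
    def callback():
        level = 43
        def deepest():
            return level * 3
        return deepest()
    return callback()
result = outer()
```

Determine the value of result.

Step 1: deepest() looks up level through LEGB: not local, finds level = 43 in enclosing callback().
Step 2: Returns 43 * 3 = 129.
Step 3: result = 129

The answer is 129.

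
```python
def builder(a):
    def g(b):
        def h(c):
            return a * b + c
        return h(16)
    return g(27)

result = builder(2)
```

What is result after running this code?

Step 1: a = 2, b = 27, c = 16.
Step 2: h() computes a * b + c = 2 * 27 + 16 = 70.
Step 3: result = 70

The answer is 70.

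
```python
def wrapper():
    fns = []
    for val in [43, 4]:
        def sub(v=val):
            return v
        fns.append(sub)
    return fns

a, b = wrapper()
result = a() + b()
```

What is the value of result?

Step 1: Default argument v=val captures val at each iteration.
Step 2: a() returns 43 (captured at first iteration), b() returns 4 (captured at second).
Step 3: result = 43 + 4 = 47

The answer is 47.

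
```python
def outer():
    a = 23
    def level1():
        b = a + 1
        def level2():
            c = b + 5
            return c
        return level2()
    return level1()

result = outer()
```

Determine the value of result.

Step 1: a = 23. b = a + 1 = 24.
Step 2: c = b + 5 = 24 + 5 = 29.
Step 3: result = 29

The answer is 29.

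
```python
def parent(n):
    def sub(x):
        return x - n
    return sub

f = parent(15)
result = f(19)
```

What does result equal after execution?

Step 1: parent(15) creates a closure capturing n = 15.
Step 2: f(19) computes 19 - 15 = 4.
Step 3: result = 4

The answer is 4.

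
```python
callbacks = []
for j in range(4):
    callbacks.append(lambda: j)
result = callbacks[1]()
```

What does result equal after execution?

Step 1: The loop creates 4 lambdas, all referencing the same variable j.
Step 2: After the loop, j = 3 (final value).
Step 3: callbacks[1]() looks up j at call time and finds 3. This is the late binding gotcha. result = 3

The answer is 3.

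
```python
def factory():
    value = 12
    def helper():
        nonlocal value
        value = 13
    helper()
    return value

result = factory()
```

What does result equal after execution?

Step 1: factory() sets value = 12.
Step 2: helper() uses nonlocal to reassign value = 13.
Step 3: result = 13

The answer is 13.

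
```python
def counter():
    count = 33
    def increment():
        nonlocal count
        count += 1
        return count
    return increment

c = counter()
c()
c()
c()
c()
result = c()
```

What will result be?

Step 1: counter() creates closure with count = 33.
Step 2: Each c() call increments count via nonlocal. After 5 calls: 33 + 5 = 38.
Step 3: result = 38

The answer is 38.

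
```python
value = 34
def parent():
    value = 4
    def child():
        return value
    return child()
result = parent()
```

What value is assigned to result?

Step 1: value = 34 globally, but parent() defines value = 4 locally.
Step 2: child() looks up value. Not in local scope, so checks enclosing scope (parent) and finds value = 4.
Step 3: result = 4

The answer is 4.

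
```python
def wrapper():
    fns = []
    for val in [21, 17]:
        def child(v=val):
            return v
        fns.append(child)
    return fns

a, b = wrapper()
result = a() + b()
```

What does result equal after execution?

Step 1: Default argument v=val captures val at each iteration.
Step 2: a() returns 21 (captured at first iteration), b() returns 17 (captured at second).
Step 3: result = 21 + 17 = 38

The answer is 38.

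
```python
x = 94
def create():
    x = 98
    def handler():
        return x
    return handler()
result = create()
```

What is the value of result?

Step 1: x = 94 globally, but create() defines x = 98 locally.
Step 2: handler() looks up x. Not in local scope, so checks enclosing scope (create) and finds x = 98.
Step 3: result = 98

The answer is 98.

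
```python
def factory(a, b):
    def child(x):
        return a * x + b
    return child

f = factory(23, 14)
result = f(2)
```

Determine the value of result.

Step 1: factory(23, 14) captures a = 23, b = 14.
Step 2: f(2) computes 23 * 2 + 14 = 60.
Step 3: result = 60

The answer is 60.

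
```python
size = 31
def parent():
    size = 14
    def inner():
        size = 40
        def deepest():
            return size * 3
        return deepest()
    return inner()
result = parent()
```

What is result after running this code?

Step 1: deepest() looks up size through LEGB: not local, finds size = 40 in enclosing inner().
Step 2: Returns 40 * 3 = 120.
Step 3: result = 120

The answer is 120.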